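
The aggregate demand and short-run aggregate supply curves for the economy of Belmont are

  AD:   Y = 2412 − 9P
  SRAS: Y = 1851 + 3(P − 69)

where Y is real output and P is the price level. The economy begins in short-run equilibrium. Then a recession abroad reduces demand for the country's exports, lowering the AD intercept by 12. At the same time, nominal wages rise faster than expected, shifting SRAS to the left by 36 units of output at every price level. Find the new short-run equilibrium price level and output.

P = 66, Y = 1806

After both shocks: AD is Y = 2400 − 9P and SRAS is Y = 1608 + 3P.
Setting them equal: 792 = 12P, so P = 66.
Y = 2400 − 9·66 = 1806.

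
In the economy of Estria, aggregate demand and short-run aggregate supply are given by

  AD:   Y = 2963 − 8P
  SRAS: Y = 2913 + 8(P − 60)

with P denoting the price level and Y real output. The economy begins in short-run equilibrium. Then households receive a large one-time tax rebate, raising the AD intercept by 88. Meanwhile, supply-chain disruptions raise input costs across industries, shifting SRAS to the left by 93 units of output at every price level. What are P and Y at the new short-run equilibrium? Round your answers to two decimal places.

After both shocks: AD is Y = 3051 − 8P and SRAS is Y = 2340 + 8P.
Setting them equal: 711 = 16P, so P = 44.44.
Substituting into AD, Y = 2695.50.

P = 44.44, Y = 2695.50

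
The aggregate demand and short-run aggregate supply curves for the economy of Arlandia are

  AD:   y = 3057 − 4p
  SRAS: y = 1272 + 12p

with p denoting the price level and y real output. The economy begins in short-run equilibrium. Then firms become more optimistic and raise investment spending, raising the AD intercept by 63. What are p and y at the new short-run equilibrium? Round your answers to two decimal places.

p = 115.50, y = 2658.00

This is a positive demand shock: AD shifts right.
New AD: y = 3120 − 4p.
Set AD = SRAS: 3120 − 4p = 1272 + 12p, so 1848 = 16p and p = 115.50.
Substituting into AD, y = 2658.00.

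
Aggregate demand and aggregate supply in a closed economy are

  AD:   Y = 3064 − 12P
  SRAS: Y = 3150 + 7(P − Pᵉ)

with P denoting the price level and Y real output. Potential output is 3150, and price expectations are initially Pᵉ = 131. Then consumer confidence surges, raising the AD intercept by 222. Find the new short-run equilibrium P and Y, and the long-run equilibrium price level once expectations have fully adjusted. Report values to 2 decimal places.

AD shifts right: new AD is Y = 3286 − 12P. With Pᵉ = 131, SRAS is Y = 2233 + 7P.
Short run: 3286 − 12P = 2233 + 7P gives 1053 = 19P, so P = 55.42 and Y = 3286 − 12P = 2620.95.
Y = 2620.95 is below potential 3150; expectations adjust and SRAS shifts right until Y = 3150.
Long run: on the new AD curve, 3150 = 3286 − 12P gives P = 11.33.

Short run: P = 55.42, Y = 2620.95. Long run: P = 11.33.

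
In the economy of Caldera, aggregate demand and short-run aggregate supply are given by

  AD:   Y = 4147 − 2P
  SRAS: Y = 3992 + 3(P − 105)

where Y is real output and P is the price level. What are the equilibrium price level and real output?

Write SRAS as Y = 3992 + 3P − 315 = 3677 + 3P.
Set AD = SRAS: 4147 − 2P = 3677 + 3P, so 470 = 5P and P = 94.
Then Y = 4147 − 2·94 = 3959.

P = 94, Y = 3959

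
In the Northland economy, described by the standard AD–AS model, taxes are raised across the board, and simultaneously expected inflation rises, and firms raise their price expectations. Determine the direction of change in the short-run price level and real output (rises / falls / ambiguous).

The first event is a negative demand shock: AD shifts left, which by itself pushes P down and Y down.
The second is an adverse supply shock: SRAS shifts left, which by itself pushes P up and Y down.
The two shocks push P in opposite directions, so the effect on P is ambiguous. Both shocks push Y down, so Y falls.

Price level: ambiguous; output: falls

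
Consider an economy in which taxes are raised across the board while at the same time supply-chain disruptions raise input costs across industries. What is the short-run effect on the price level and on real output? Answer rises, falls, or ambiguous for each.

Price level: ambiguous; output: falls

The first event is a negative demand shock: AD shifts left, which by itself pushes P down and Y down.
The second is an adverse supply shock: SRAS shifts left, which by itself pushes P up and Y down.
The two shocks push P in opposite directions, so the effect on P is ambiguous. Both shocks push Y down, so Y falls.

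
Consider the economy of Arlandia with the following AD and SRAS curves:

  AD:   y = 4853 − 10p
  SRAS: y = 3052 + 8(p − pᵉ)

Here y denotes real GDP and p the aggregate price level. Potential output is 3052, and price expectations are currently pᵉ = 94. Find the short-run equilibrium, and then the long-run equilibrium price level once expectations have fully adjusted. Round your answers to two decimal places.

Short run: p = 141.83, y = 3434.67. Long run: p = 180.10.

Short run: with pᵉ = 94, SRAS is y = 2300 + 8p. Setting AD = SRAS gives 2553 = 18p, so p = 141.83 and y = 4853 − 10p = 3434.67.
Output 3434.67 is above potential 3052, so over time expected prices rise and SRAS shifts left until y returns to 3052.
Long run: y = 3052 on the AD curve gives 3052 = 4853 − 10p, so p = 180.10.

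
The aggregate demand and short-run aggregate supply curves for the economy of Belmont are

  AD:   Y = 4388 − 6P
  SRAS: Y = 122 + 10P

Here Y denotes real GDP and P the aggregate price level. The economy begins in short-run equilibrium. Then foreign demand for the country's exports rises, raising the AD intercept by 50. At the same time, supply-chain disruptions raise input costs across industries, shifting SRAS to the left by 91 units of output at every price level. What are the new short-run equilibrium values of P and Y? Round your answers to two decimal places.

After both shocks: AD is Y = 4438 − 6P and SRAS is Y = 31 + 10P.
Setting them equal: 4407 = 16P, so P = 275.44.
Substituting into AD, Y = 2785.38.

P = 275.44, Y = 2785.38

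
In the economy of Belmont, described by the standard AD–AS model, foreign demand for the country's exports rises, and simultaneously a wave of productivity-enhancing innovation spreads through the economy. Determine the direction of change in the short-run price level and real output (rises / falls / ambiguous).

Price level: ambiguous; output: rises

The first event is a positive demand shock: AD shifts right, which by itself pushes P up and Y up.
The second is a favourable supply shock: SRAS shifts right, which by itself pushes P down and Y up.
The two shocks push P in opposite directions, so the effect on P is ambiguous. Both shocks push Y up, so Y rises.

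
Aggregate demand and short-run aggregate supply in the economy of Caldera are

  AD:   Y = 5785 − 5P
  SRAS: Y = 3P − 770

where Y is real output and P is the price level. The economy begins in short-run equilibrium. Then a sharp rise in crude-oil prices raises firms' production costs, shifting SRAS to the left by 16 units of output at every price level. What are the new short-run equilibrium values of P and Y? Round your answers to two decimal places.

P = 821.38, Y = 1678.13

This is a negative supply shock: SRAS shifts left.
New SRAS: Y = 3P − 786.
Set AD = SRAS: 5785 − 5P = 3P − 786, so 6571 = 8P and P = 821.38.
Substituting into AD, Y = 1678.13.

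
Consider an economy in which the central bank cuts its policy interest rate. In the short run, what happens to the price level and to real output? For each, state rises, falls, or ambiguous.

This is a positive demand shock: AD shifts right.
Moving along the upward-sloping SRAS curve, P rises and Y rises.

Price level: rises; output: rises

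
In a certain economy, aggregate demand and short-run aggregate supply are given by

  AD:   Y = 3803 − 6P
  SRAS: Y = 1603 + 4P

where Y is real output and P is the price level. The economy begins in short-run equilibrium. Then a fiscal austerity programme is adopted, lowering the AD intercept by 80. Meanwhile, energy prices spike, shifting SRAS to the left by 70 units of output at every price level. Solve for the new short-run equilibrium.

P = 219, Y = 2409

After both shocks: AD is Y = 3723 − 6P and SRAS is Y = 1533 + 4P.
Setting them equal: 2190 = 10P, so P = 219.
Y = 3723 − 6·219 = 2409.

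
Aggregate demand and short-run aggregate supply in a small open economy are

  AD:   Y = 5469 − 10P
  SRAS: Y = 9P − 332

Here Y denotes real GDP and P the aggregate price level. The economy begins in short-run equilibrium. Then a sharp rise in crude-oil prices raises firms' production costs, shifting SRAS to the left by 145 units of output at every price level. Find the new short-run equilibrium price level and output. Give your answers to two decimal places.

P = 312.95, Y = 2339.53

This is a negative supply shock: SRAS shifts left.
New SRAS: Y = 9P − 477.
Set AD = SRAS: 5469 − 10P = 9P − 477, so 5946 = 19P and P = 312.95.
Substituting into AD, Y = 2339.53.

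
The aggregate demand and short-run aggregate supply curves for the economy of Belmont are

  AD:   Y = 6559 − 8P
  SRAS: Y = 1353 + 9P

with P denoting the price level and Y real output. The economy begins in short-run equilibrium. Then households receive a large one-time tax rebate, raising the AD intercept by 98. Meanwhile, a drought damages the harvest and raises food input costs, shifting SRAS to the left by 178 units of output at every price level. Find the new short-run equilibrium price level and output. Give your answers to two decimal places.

After both shocks: AD is Y = 6657 − 8P and SRAS is Y = 1175 + 9P.
Setting them equal: 5482 = 17P, so P = 322.47.
Substituting into AD, Y = 4077.24.

P = 322.47, Y = 4077.24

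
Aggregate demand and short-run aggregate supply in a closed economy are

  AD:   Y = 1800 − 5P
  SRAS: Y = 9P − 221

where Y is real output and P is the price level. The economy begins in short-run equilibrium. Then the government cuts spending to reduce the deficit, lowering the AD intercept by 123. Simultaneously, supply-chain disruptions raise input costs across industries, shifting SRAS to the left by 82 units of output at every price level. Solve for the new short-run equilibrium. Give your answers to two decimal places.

After both shocks: AD is Y = 1677 − 5P and SRAS is Y = 9P − 303.
Setting them equal: 1980 = 14P, so P = 141.43.
Substituting into AD, Y = 969.86.

P = 141.43, Y = 969.86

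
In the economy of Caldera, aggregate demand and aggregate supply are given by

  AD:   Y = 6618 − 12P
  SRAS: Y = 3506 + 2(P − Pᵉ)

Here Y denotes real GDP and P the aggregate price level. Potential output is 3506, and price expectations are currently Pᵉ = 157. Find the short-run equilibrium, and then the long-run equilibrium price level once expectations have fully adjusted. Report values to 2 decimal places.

Short run: P = 244.71, Y = 3681.43. Long run: P = 259.33.

Short run: with Pᵉ = 157, SRAS is Y = 3192 + 2P. Setting AD = SRAS gives 3426 = 14P, so P = 244.71 and Y = 6618 − 12P = 3681.43.
Output 3681.43 is above potential 3506, so over time expected prices rise and SRAS shifts left until Y returns to 3506.
Long run: Y = 3506 on the AD curve gives 3506 = 6618 − 12P, so P = 259.33.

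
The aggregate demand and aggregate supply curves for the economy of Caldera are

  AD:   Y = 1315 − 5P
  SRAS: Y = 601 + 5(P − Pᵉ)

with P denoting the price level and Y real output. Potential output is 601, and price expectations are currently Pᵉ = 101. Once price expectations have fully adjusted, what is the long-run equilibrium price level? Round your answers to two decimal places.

Long-run P = 142.80

Short run: with Pᵉ = 101, SRAS is Y = 96 + 5P. Setting AD = SRAS gives 1219 = 10P, so P = 121.90 and Y = 1315 − 5P = 705.50.
Output 705.50 is above potential 601, so over time expected prices rise and SRAS shifts left until Y returns to 601.
Long run: Y = 601 on the AD curve gives 601 = 1315 − 5P, so P = 142.80.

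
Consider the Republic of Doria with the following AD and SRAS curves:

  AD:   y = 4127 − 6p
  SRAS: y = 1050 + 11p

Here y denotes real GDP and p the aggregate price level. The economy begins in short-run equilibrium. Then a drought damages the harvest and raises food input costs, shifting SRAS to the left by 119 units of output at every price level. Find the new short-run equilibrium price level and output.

This is a negative supply shock: SRAS shifts left.
New SRAS: y = 931 + 11p.
Set AD = SRAS: 4127 − 6p = 931 + 11p, so 3196 = 17p and p = 188.
y = 4127 − 6·188 = 2999.

p = 188, y = 2999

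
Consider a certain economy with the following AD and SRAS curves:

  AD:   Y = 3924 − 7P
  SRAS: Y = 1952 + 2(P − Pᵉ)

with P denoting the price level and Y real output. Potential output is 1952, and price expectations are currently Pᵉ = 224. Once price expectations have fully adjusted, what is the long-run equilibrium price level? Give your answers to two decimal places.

Short run: with Pᵉ = 224, SRAS is Y = 1504 + 2P. Setting AD = SRAS gives 2420 = 9P, so P = 268.89 and Y = 3924 − 7P = 2041.78.
Output 2041.78 is above potential 1952, so over time expected prices rise and SRAS shifts left until Y returns to 1952.
Long run: Y = 1952 on the AD curve gives 1952 = 3924 − 7P, so P = 281.71.

Long-run P = 281.71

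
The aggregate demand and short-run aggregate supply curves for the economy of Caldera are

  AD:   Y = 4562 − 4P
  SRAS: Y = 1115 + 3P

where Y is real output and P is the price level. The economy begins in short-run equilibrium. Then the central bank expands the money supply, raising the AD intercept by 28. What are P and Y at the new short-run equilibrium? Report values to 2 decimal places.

This is a positive demand shock: AD shifts right.
New AD: Y = 4590 − 4P.
Set AD = SRAS: 4590 − 4P = 1115 + 3P, so 3475 = 7P and P = 496.43.
Substituting into AD, Y = 2604.29.

P = 496.43, Y = 2604.29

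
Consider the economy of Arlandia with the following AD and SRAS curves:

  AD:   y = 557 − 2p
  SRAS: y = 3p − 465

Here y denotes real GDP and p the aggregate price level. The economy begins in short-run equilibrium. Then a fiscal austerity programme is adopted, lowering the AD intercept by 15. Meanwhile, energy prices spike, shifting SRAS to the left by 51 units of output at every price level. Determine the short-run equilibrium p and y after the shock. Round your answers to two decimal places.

p = 211.60, y = 118.80

After both shocks: AD is y = 542 − 2p and SRAS is y = 3p − 516.
Setting them equal: 1058 = 5p, so p = 211.60.
Substituting into AD, y = 118.80.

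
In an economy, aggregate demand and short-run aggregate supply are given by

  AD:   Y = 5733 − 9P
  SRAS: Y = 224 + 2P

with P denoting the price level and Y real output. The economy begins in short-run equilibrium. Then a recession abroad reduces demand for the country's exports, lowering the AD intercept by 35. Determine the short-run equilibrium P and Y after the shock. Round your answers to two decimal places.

P = 497.64, Y = 1219.27

This is a negative demand shock: AD shifts left.
New AD: Y = 5698 − 9P.
Set AD = SRAS: 5698 − 9P = 224 + 2P, so 5474 = 11P and P = 497.64.
Substituting into AD, Y = 1219.27.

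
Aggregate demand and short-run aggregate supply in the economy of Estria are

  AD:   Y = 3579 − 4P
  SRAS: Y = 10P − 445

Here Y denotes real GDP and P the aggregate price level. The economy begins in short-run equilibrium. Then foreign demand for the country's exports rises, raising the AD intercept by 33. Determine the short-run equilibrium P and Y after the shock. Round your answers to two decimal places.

This is a positive demand shock: AD shifts right.
New AD: Y = 3612 − 4P.
Set AD = SRAS: 3612 − 4P = 10P − 445, so 4057 = 14P and P = 289.79.
Substituting into AD, Y = 2452.86.

P = 289.79, Y = 2452.86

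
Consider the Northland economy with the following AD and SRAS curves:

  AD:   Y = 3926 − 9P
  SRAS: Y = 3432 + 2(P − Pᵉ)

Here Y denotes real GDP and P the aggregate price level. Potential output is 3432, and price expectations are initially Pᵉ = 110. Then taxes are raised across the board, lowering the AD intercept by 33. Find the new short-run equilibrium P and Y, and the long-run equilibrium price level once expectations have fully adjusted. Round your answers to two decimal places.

AD shifts left: new AD is Y = 3893 − 9P. With Pᵉ = 110, SRAS is Y = 3212 + 2P.
Short run: 3893 − 9P = 3212 + 2P gives 681 = 11P, so P = 61.91 and Y = 3893 − 9P = 3335.82.
Y = 3335.82 is below potential 3432; expectations adjust and SRAS shifts right until Y = 3432.
Long run: on the new AD curve, 3432 = 3893 − 9P gives P = 51.22.

Short run: P = 61.91, Y = 3335.82. Long run: P = 51.22.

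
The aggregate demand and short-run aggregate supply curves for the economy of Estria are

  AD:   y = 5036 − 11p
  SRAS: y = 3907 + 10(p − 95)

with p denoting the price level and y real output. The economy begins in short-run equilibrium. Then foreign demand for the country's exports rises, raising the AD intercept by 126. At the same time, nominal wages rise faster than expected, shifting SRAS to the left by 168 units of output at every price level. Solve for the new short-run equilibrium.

p = 113, y = 3919

After both shocks: AD is y = 5162 − 11p and SRAS is y = 2789 + 10p.
Setting them equal: 2373 = 21p, so p = 113.
y = 5162 − 11·113 = 3919.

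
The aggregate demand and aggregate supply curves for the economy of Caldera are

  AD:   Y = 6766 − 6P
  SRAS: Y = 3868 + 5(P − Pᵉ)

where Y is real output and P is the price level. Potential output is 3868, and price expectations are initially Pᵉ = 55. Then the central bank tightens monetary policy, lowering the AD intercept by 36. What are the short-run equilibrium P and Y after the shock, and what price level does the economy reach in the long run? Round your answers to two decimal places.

Short run: P = 285.18, Y = 5018.91. Long run: P = 477.00.

AD shifts left: new AD is Y = 6730 − 6P. With Pᵉ = 55, SRAS is Y = 3593 + 5P.
Short run: 6730 − 6P = 3593 + 5P gives 3137 = 11P, so P = 285.18 and Y = 6730 − 6P = 5018.91.
Y = 5018.91 is above potential 3868; expectations adjust and SRAS shifts left until Y = 3868.
Long run: on the new AD curve, 3868 = 6730 − 6P gives P = 477.00.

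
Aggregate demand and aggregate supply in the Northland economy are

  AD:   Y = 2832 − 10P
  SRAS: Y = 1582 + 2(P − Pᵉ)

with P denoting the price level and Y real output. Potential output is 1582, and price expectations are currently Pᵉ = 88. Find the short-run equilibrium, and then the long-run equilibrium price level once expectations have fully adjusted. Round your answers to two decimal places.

Short run: P = 118.83, Y = 1643.67. Long run: P = 125.00.

Short run: with Pᵉ = 88, SRAS is Y = 1406 + 2P. Setting AD = SRAS gives 1426 = 12P, so P = 118.83 and Y = 2832 − 10P = 1643.67.
Output 1643.67 is above potential 1582, so over time expected prices rise and SRAS shifts left until Y returns to 1582.
Long run: Y = 1582 on the AD curve gives 1582 = 2832 − 10P, so P = 125.00.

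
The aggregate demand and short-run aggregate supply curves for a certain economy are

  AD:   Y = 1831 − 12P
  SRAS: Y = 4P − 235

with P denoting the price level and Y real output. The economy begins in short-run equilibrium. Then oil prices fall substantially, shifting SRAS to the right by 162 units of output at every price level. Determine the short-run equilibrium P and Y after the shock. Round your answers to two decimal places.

This is a positive supply shock: SRAS shifts right.
New SRAS: Y = 4P − 73.
Set AD = SRAS: 1831 − 12P = 4P − 73, so 1904 = 16P and P = 119.00.
Substituting into AD, Y = 403.00.

P = 119.00, Y = 403.00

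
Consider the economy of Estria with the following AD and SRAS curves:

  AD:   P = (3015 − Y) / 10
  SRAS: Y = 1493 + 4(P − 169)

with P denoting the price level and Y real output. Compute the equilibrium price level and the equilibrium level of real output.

Write SRAS as Y = 1493 + 4P − 676 = 817 + 4P.
Rearrange AD to Y = 3015 − 10P.
Set AD = SRAS: 3015 − 10P = 817 + 4P, so 2198 = 14P and P = 157.
Then Y = 3015 − 10·157 = 1445.

P = 157, Y = 1445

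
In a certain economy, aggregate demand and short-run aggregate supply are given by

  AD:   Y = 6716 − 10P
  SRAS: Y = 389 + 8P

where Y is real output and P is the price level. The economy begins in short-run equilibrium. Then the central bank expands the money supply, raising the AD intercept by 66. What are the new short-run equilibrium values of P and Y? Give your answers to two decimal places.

P = 355.17, Y = 3230.33

This is a positive demand shock: AD shifts right.
New AD: Y = 6782 − 10P.
Set AD = SRAS: 6782 − 10P = 389 + 8P, so 6393 = 18P and P = 355.17.
Substituting into AD, Y = 3230.33.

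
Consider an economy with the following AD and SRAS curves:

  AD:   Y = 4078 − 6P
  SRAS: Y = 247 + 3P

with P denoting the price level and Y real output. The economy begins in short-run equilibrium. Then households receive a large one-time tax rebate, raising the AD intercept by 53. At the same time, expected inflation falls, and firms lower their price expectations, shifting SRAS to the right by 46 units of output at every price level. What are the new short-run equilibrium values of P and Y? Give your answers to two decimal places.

P = 426.44, Y = 1572.33

After both shocks: AD is Y = 4131 − 6P and SRAS is Y = 293 + 3P.
Setting them equal: 3838 = 9P, so P = 426.44.
Substituting into AD, Y = 1572.33.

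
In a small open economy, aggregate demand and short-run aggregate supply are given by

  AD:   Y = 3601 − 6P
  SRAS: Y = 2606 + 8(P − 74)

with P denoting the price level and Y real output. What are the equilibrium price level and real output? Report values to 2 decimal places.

P = 113.36, Y = 2920.86

Write SRAS as Y = 2606 + 8P − 592 = 2014 + 8P.
Set AD = SRAS: 3601 − 6P = 2014 + 8P, so 1587 = 14P and P = 113.36.
Substituting into AD, Y = 3601 − 6P = 2920.86.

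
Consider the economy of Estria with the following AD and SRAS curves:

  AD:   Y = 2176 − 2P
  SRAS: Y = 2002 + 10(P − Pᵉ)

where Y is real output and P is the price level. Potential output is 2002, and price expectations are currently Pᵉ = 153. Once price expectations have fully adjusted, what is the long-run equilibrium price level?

Long-run P = 87

Short run: with Pᵉ = 153, SRAS is Y = 472 + 10P. Setting AD = SRAS gives 1704 = 12P, so P = 142 and Y = 2176 − 2·142 = 1892.
Output 1892 is below potential 2002, so over time expected prices fall and SRAS shifts right until Y returns to 2002.
Long run: Y = 2002 on the AD curve gives 2002 = 2176 − 2P, so P = 87.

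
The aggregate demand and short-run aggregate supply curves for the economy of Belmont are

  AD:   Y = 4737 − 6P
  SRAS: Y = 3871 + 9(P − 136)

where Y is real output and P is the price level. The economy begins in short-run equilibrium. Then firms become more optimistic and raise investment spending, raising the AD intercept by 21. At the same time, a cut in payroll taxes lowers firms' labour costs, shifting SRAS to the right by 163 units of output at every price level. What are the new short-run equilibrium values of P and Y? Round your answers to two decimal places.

P = 129.87, Y = 3978.80

After both shocks: AD is Y = 4758 − 6P and SRAS is Y = 2810 + 9P.
Setting them equal: 1948 = 15P, so P = 129.87.
Substituting into AD, Y = 3978.80.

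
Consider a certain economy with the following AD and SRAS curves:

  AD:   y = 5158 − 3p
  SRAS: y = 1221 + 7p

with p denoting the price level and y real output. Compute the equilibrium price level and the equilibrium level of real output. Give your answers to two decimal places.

Set AD = SRAS: 5158 − 3p = 1221 + 7p, so 3937 = 10p and p = 393.70.
Substituting into AD, y = 5158 − 3p = 3976.90.

p = 393.70, y = 3976.90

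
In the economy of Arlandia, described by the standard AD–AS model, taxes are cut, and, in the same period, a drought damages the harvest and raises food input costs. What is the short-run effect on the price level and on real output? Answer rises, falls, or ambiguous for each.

The first event is a positive demand shock: AD shifts right, which by itself pushes P up and Y up.
The second is an adverse supply shock: SRAS shifts left, which by itself pushes P up and Y down.
Both shocks push P up, so P rises. The two shocks push Y in opposite directions, so the effect on Y is ambiguous.

Price level: rises; output: ambiguous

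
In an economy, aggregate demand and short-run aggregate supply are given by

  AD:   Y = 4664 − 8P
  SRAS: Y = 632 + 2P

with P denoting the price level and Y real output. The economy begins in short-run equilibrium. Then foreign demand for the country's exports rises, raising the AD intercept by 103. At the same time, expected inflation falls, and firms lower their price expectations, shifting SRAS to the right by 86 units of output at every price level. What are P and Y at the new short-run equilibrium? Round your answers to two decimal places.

P = 404.90, Y = 1527.80

After both shocks: AD is Y = 4767 − 8P and SRAS is Y = 718 + 2P.
Setting them equal: 4049 = 10P, so P = 404.90.
Substituting into AD, Y = 1527.80.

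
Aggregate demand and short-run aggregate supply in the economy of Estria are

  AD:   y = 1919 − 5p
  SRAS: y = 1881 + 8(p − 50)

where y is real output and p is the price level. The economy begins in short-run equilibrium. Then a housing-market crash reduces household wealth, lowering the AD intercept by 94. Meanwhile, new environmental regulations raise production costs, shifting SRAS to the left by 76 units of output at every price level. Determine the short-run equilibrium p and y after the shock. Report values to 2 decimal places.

After both shocks: AD is y = 1825 − 5p and SRAS is y = 1405 + 8p.
Setting them equal: 420 = 13p, so p = 32.31.
Substituting into AD, y = 1663.46.

p = 32.31, y = 1663.46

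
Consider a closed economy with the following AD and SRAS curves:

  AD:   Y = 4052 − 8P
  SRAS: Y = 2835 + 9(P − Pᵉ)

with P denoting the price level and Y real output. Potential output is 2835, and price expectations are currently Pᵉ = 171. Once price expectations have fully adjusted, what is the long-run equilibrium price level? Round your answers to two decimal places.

Long-run P = 152.13

Short run: with Pᵉ = 171, SRAS is Y = 1296 + 9P. Setting AD = SRAS gives 2756 = 17P, so P = 162.12 and Y = 4052 − 8P = 2755.06.
Output 2755.06 is below potential 2835, so over time expected prices fall and SRAS shifts right until Y returns to 2835.
Long run: Y = 2835 on the AD curve gives 2835 = 4052 − 8P, so P = 152.13.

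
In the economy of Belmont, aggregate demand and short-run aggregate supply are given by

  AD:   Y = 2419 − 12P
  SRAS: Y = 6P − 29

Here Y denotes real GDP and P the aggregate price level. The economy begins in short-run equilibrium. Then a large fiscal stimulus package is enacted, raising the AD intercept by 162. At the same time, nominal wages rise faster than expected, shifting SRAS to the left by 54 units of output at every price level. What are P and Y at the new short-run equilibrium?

P = 148, Y = 805

After both shocks: AD is Y = 2581 − 12P and SRAS is Y = 6P − 83.
Setting them equal: 2664 = 18P, so P = 148.
Y = 2581 − 12·148 = 805.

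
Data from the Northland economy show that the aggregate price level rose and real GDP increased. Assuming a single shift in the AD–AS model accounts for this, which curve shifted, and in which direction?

AD shifted right

P rose and Y rose. An AD shift moves P and Y in the same direction; an SRAS shift moves them in opposite directions.
Here P and Y moved in the same direction, so the AD curve shifted.
Since Y rose, AD shifted right.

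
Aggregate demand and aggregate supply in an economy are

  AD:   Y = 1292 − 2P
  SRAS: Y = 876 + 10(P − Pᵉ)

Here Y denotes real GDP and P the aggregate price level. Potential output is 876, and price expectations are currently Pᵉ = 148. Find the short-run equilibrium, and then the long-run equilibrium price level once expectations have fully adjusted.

Short run: with Pᵉ = 148, SRAS is Y = 10P − 604. Setting AD = SRAS gives 1896 = 12P, so P = 158 and Y = 1292 − 2·158 = 976.
Output 976 is above potential 876, so over time expected prices rise and SRAS shifts left until Y returns to 876.
Long run: Y = 876 on the AD curve gives 876 = 1292 − 2P, so P = 208.

Short run: P = 158, Y = 976. Long run: P = 208.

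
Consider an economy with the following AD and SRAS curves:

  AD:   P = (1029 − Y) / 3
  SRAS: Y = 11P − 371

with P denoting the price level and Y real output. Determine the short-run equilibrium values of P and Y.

Rearrange AD to Y = 1029 − 3P.
Set AD = SRAS: 1029 − 3P = 11P − 371, so 1400 = 14P and P = 100.
Then Y = 1029 − 3·100 = 729.

P = 100, Y = 729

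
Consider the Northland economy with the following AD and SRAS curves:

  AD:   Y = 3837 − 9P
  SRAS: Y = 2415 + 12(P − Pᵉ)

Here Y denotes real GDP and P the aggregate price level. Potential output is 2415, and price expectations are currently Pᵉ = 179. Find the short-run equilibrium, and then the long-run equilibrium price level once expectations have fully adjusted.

Short run: P = 170, Y = 2307. Long run: P = 158.

Short run: with Pᵉ = 179, SRAS is Y = 267 + 12P. Setting AD = SRAS gives 3570 = 21P, so P = 170 and Y = 3837 − 9·170 = 2307.
Output 2307 is below potential 2415, so over time expected prices fall and SRAS shifts right until Y returns to 2415.
Long run: Y = 2415 on the AD curve gives 2415 = 3837 − 9P, so P = 158.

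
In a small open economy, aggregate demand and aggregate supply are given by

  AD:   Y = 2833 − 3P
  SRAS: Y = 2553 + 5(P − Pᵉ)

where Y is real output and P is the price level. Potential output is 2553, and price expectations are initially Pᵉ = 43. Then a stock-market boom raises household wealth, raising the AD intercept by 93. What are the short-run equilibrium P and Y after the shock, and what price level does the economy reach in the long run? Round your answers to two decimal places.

Short run: P = 73.50, Y = 2705.50. Long run: P = 124.33.

AD shifts right: new AD is Y = 2926 − 3P. With Pᵉ = 43, SRAS is Y = 2338 + 5P.
Short run: 2926 − 3P = 2338 + 5P gives 588 = 8P, so P = 73.50 and Y = 2926 − 3P = 2705.50.
Y = 2705.50 is above potential 2553; expectations adjust and SRAS shifts left until Y = 2553.
Long run: on the new AD curve, 2553 = 2926 − 3P gives P = 124.33.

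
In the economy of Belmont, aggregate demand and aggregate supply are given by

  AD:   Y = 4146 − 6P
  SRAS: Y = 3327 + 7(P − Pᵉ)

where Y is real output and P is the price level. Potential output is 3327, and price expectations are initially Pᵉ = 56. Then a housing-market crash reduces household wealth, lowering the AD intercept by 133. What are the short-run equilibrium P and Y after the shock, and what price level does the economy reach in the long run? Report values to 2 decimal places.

Short run: P = 82.92, Y = 3515.46. Long run: P = 114.33.

AD shifts left: new AD is Y = 4013 − 6P. With Pᵉ = 56, SRAS is Y = 2935 + 7P.
Short run: 4013 − 6P = 2935 + 7P gives 1078 = 13P, so P = 82.92 and Y = 4013 − 6P = 3515.46.
Y = 3515.46 is above potential 3327; expectations adjust and SRAS shifts left until Y = 3327.
Long run: on the new AD curve, 3327 = 4013 − 6P gives P = 114.33.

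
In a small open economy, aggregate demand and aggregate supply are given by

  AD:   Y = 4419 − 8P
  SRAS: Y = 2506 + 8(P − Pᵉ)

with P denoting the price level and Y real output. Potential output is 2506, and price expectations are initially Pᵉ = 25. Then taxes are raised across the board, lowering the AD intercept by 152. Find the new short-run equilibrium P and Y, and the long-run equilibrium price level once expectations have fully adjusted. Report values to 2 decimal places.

AD shifts left: new AD is Y = 4267 − 8P. With Pᵉ = 25, SRAS is Y = 2306 + 8P.
Short run: 4267 − 8P = 2306 + 8P gives 1961 = 16P, so P = 122.56 and Y = 4267 − 8P = 3286.50.
Y = 3286.50 is above potential 2506; expectations adjust and SRAS shifts left until Y = 2506.
Long run: on the new AD curve, 2506 = 4267 − 8P gives P = 220.13.

Short run: P = 122.56, Y = 3286.50. Long run: P = 220.13.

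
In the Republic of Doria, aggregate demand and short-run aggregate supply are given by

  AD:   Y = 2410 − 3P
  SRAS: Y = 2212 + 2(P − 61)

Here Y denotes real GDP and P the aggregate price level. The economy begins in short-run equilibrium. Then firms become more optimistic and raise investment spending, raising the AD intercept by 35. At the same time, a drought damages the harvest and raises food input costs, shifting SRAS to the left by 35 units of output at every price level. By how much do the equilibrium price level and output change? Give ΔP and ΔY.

After both shocks: AD is Y = 2445 − 3P and SRAS is Y = 2055 + 2P.
Setting them equal: 390 = 5P, so P = 78.
Y = 2445 − 3·78 = 2211.
Initially P = 64, Y = 2218, so ΔP = +14 and ΔY = -7.

ΔP = +14, ΔY = -7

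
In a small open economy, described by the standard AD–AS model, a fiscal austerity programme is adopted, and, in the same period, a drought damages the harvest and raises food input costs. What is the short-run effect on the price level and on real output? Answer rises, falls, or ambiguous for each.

Price level: ambiguous; output: falls

The first event is a negative demand shock: AD shifts left, which by itself pushes P down and Y down.
The second is an adverse supply shock: SRAS shifts left, which by itself pushes P up and Y down.
The two shocks push P in opposite directions, so the effect on P is ambiguous. Both shocks push Y down, so Y falls.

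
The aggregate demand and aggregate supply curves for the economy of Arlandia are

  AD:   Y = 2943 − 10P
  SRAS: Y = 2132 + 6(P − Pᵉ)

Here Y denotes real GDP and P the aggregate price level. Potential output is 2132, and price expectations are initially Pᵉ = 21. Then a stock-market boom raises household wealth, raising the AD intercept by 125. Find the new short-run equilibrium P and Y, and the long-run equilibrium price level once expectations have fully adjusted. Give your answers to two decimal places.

AD shifts right: new AD is Y = 3068 − 10P. With Pᵉ = 21, SRAS is Y = 2006 + 6P.
Short run: 3068 − 10P = 2006 + 6P gives 1062 = 16P, so P = 66.38 and Y = 3068 − 10P = 2404.25.
Y = 2404.25 is above potential 2132; expectations adjust and SRAS shifts left until Y = 2132.
Long run: on the new AD curve, 2132 = 3068 − 10P gives P = 93.60.

Short run: P = 66.38, Y = 2404.25. Long run: P = 93.60.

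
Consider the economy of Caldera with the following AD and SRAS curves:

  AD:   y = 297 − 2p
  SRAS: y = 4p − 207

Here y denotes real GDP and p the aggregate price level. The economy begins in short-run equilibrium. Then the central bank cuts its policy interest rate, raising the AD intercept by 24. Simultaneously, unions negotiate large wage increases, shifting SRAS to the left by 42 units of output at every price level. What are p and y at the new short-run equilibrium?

p = 95, y = 131

After both shocks: AD is y = 321 − 2p and SRAS is y = 4p − 249.
Setting them equal: 570 = 6p, so p = 95.
y = 321 − 2·95 = 131.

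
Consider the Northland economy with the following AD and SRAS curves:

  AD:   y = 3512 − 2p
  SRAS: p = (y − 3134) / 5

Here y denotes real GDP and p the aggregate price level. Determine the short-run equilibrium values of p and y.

Rearrange SRAS to y = 3134 + 5p.
Set AD = SRAS: 3512 − 2p = 3134 + 5p, so 378 = 7p and p = 54.
Then y = 3512 − 2·54 = 3404.

p = 54, y = 3404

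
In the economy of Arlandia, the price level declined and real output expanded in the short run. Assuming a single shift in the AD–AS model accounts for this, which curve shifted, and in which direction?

P fell and Y rose. An AD shift moves P and Y in the same direction; an SRAS shift moves them in opposite directions.
Here P and Y moved in opposite directions, so the SRAS curve shifted.
Since Y rose, SRAS shifted right.

SRAS shifted right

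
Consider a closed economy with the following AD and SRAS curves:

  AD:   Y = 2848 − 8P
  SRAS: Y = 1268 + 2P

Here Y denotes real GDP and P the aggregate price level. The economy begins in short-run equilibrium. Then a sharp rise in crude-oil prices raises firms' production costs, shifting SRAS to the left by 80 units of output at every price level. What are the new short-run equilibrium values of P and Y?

This is a negative supply shock: SRAS shifts left.
New SRAS: Y = 1188 + 2P.
Set AD = SRAS: 2848 − 8P = 1188 + 2P, so 1660 = 10P and P = 166.
Y = 2848 − 8·166 = 1520.

P = 166, Y = 1520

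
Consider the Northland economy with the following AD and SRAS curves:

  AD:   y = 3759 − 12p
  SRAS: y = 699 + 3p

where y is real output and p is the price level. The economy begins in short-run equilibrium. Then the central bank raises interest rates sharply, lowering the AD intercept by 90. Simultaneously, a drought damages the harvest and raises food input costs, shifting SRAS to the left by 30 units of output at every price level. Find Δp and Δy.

Δp = -4, Δy = -42

After both shocks: AD is y = 3669 − 12p and SRAS is y = 669 + 3p.
Setting them equal: 3000 = 15p, so p = 200.
y = 3669 − 12·200 = 1269.
Initially p = 204, y = 1311, so Δp = -4 and Δy = -42.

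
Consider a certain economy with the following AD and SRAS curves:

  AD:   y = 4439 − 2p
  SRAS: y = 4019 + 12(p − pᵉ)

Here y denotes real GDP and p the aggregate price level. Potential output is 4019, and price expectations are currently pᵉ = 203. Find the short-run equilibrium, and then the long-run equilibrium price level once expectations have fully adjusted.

Short run: with pᵉ = 203, SRAS is y = 1583 + 12p. Setting AD = SRAS gives 2856 = 14p, so p = 204 and y = 4439 − 2·204 = 4031.
Output 4031 is above potential 4019, so over time expected prices rise and SRAS shifts left until y returns to 4019.
Long run: y = 4019 on the AD curve gives 4019 = 4439 − 2p, so p = 210.

Short run: p = 204, y = 4031. Long run: p = 210.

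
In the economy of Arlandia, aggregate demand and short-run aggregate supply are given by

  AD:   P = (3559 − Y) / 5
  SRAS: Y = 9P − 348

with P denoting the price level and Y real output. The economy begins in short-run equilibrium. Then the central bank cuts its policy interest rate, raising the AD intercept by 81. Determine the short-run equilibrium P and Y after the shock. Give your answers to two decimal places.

P = 284.86, Y = 2215.71

This is a positive demand shock: AD shifts right.
New AD: Y = 3640 − 5P.
Set AD = SRAS: 3640 − 5P = 9P − 348, so 3988 = 14P and P = 284.86.
Substituting into AD, Y = 2215.71.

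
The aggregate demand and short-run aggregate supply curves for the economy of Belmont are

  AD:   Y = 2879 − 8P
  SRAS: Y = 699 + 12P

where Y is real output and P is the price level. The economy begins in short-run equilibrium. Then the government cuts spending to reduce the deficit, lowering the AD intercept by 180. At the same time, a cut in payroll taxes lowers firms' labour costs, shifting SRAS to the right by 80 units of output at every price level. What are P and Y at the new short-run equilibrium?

P = 96, Y = 1931

After both shocks: AD is Y = 2699 − 8P and SRAS is Y = 779 + 12P.
Setting them equal: 1920 = 20P, so P = 96.
Y = 2699 − 8·96 = 1931.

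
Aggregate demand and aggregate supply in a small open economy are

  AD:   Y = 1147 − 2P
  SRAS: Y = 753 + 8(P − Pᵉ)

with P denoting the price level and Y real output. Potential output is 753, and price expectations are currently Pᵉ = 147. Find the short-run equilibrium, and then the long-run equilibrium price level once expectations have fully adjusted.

Short run: with Pᵉ = 147, SRAS is Y = 8P − 423. Setting AD = SRAS gives 1570 = 10P, so P = 157 and Y = 1147 − 2·157 = 833.
Output 833 is above potential 753, so over time expected prices rise and SRAS shifts left until Y returns to 753.
Long run: Y = 753 on the AD curve gives 753 = 1147 − 2P, so P = 197.

Short run: P = 157, Y = 833. Long run: P = 197.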